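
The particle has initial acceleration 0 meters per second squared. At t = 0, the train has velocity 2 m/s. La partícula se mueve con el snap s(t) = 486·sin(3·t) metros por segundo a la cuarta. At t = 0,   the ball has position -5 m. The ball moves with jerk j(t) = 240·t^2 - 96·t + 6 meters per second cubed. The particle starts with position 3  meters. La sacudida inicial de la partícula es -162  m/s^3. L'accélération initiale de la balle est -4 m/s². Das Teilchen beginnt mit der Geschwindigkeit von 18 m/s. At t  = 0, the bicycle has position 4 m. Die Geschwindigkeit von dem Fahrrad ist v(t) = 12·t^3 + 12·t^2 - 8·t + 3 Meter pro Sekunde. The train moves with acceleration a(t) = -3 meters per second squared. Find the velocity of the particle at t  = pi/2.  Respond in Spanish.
Necesitamos integrar nuestra ecuación del snap s(t) = 486·sin(3·t) 3 veces. Tomando ∫s(t)dt y aplicando j(0) = -162, encontramos j(t) = -162·cos(3·t). Integrando la sacudida y usando la condición inicial a(0) = 0, obtenemos a(t) = -54·sin(3·t). La antiderivada de la aceleración, con v(0) = 18, da la velocidad: v(t) = 18·cos(3·t). Usando v(t) = 18·cos(3·t) y sustituyendo t = pi/2, encontramos v = 0.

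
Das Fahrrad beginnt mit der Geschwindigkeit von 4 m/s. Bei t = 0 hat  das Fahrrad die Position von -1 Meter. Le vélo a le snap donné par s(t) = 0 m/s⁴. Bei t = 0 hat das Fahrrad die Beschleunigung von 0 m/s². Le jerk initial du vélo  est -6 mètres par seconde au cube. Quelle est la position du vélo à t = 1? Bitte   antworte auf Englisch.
To solve this, we need to take 4 antiderivatives of our snap equation s(t) = 0. Finding the integral of s(t) and using j(0) = -6: j(t) = -6. The antiderivative of jerk is acceleration. Using a(0) = 0, we get a(t) = -6·t. Integrating acceleration and using the initial condition v(0) = 4, we get v(t) = 4 - 3·t^2. Finding the antiderivative of v(t) and using x(0) = -1: x(t) = -t^3 + 4·t - 1. We have position x(t) = -t^3 + 4·t - 1. Substituting t = 1: x(1) = 2.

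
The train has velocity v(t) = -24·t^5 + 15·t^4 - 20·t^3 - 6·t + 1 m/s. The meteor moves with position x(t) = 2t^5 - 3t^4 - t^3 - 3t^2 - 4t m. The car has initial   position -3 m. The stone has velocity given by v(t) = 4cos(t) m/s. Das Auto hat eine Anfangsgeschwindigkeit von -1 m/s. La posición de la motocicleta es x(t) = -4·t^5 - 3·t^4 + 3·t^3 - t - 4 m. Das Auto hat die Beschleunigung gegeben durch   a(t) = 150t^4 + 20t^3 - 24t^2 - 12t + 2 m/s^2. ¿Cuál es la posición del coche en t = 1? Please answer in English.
We need to integrate our acceleration equation a(t) = 150·t^4 + 20·t^3 - 24·t^2 - 12·t + 2 2 times. Integrating acceleration and using the initial condition v(0) = -1, we get v(t) = 30·t^5 + 5·t^4 - 8·t^3 - 6·t^2 + 2·t - 1. Finding the integral of v(t) and using x(0) = -3: x(t) = 5·t^6 + t^5 - 2·t^4 - 2·t^3 + t^2 - t - 3. We have position x(t) = 5·t^6 + t^5 - 2·t^4 - 2·t^3 + t^2 - t - 3. Substituting t = 1: x(1) = -1.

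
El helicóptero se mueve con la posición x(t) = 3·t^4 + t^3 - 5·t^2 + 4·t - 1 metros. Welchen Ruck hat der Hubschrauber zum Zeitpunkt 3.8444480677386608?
Wir müssen unsere Gleichung für die Position x(t) = 3·t^4 + t^3 - 5·t^2 + 4·t - 1 3-mal ableiten. Mit d/dt von x(t) finden wir v(t) = 12·t^3 + 3·t^2 - 10·t + 4. Die Ableitung von der Geschwindigkeit ergibt die Beschleunigung: a(t) = 36·t^2 + 6·t - 10. Durch Ableiten von der Beschleunigung erhalten wir den Ruck: j(t) = 72·t + 6. Mit j(t) = 72·t + 6 und Einsetzen von t = 3.8444480677386608, finden wir j = 282.800260877184.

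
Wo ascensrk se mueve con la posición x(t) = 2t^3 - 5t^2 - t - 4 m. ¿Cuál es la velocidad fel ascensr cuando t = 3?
Debemos derivar nuestra ecuación de la posición x(t) = 2·t^3 - 5·t^2 - t - 4 1 vez. Tomando d/dt de x(t), encontramos v(t) = 6·t^2 - 10·t - 1. Tenemos la velocidad v(t) = 6·t^2 - 10·t - 1. Sustituyendo t = 3: v(3) = 23.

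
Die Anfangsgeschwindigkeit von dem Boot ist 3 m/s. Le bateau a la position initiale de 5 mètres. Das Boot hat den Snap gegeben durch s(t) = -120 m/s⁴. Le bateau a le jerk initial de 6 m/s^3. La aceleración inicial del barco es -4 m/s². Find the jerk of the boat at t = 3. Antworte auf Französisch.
Nous devons intégrer notre équation du snap s(t) = -120 1 fois. En prenant ∫s(t)dt et en appliquant j(0) = 6, nous trouvons j(t) = 6 - 120·t. De l'équation du jerk j(t) = 6 - 120·t, nous substituons t = 3 pour obtenir j = -354.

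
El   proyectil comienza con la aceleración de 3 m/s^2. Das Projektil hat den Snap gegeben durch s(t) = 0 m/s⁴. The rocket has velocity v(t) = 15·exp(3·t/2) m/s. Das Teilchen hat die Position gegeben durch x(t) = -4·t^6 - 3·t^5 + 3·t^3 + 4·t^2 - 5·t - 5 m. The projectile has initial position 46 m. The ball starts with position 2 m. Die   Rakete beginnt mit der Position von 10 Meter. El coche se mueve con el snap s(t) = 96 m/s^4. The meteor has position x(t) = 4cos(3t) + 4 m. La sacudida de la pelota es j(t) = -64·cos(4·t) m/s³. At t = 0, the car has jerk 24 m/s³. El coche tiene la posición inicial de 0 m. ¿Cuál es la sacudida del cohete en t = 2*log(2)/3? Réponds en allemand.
Wir müssen unsere Gleichung für die Geschwindigkeit v(t) = 15·exp(3·t/2) 2-mal ableiten. Die Ableitung von der Geschwindigkeit ergibt die Beschleunigung: a(t) = 45·exp(3·t/2)/2. Durch Ableiten von der Beschleunigung erhalten wir den Ruck: j(t) = 135·exp(3·t/2)/4. Mit j(t) = 135·exp(3·t/2)/4 und Einsetzen von t = 2*log(2)/3, finden wir j = 135/2.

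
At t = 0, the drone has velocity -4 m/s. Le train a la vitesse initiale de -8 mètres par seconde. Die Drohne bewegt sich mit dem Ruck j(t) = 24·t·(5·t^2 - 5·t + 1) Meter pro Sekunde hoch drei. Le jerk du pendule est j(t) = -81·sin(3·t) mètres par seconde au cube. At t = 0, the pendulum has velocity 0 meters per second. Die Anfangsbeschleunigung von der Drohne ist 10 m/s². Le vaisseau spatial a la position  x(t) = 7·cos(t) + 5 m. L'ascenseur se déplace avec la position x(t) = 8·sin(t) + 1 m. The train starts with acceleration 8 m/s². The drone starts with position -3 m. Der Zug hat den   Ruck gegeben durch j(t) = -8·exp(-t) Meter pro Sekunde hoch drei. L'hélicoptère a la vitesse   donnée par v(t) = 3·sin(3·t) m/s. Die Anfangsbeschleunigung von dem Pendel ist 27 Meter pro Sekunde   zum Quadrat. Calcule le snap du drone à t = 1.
En partant du jerk j(t) = 24·t·(5·t^2 - 5·t + 1), nous prenons 1 dérivée. La dérivée du jerk donne le snap: s(t) = 120·t^2 + 24·t·(10·t - 5) - 120·t + 24. En utilisant s(t) = 120·t^2 + 24·t·(10·t - 5) - 120·t + 24 et en substituant t = 1, nous trouvons s = 144.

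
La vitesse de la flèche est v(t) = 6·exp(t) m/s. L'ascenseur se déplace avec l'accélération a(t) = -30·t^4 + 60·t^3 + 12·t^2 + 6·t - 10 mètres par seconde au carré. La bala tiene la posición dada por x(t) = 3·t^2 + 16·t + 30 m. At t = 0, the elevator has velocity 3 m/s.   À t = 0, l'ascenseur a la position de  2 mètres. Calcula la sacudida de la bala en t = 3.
Debemos derivar nuestra ecuación de la posición x(t) = 3·t^2 + 16·t + 30 3 veces. La derivada de la posición da la velocidad: v(t) = 6·t + 16. La derivada de la velocidad da la aceleración: a(t) = 6. Derivando la aceleración, obtenemos la sacudida: j(t) = 0. De la ecuación de la sacudida j(t) = 0, sustituimos t = 3 para obtener j = 0.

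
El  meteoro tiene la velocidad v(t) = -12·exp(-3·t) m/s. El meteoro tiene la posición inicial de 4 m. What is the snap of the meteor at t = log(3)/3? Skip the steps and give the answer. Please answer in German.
Die Antwort ist 108.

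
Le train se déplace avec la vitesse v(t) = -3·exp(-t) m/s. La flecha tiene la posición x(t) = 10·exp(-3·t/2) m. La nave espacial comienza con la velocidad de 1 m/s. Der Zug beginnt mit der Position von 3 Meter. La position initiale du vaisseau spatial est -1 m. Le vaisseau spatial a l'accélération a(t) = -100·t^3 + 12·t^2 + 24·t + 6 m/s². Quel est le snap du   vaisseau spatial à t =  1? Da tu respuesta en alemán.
Ausgehend von der Beschleunigung a(t) = -100·t^3 + 12·t^2 + 24·t + 6, nehmen wir 2 Ableitungen. Durch Ableiten von der Beschleunigung erhalten wir den Ruck: j(t) = -300·t^2 + 24·t + 24. Die Ableitung von dem Ruck ergibt den Snap: s(t) = 24 - 600·t. Mit s(t) = 24 - 600·t und Einsetzen von t = 1, finden wir s = -576.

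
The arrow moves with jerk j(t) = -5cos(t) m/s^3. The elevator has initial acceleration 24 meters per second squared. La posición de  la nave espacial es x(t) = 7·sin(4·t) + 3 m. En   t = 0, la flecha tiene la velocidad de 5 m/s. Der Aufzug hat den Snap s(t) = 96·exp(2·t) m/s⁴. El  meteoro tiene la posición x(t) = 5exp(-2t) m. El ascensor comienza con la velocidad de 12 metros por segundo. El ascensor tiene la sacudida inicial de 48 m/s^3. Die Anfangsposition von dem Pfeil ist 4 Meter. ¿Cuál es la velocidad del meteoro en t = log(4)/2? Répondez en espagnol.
Para resolver esto, necesitamos tomar 1 derivada de nuestra ecuación de la posición x(t) = 5·exp(-2·t). Derivando la posición, obtenemos la velocidad: v(t) = -10·exp(-2·t). De la ecuación de la velocidad v(t) = -10·exp(-2·t), sustituimos t = log(4)/2 para obtener v = -5/2.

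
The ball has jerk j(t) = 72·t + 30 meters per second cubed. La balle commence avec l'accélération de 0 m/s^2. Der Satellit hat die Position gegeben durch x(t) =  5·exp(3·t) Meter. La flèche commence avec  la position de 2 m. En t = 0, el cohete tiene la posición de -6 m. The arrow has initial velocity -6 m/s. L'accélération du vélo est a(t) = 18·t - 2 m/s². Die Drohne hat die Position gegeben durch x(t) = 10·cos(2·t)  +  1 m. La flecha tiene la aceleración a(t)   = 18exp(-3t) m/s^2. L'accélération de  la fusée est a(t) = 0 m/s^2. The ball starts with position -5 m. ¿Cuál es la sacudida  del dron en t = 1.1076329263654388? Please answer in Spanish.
Debemos derivar nuestra ecuación de la posición x(t) = 10·cos(2·t) + 1 3 veces. Tomando d/dt de x(t), encontramos v(t) = -20·sin(2·t). La derivada de la velocidad da la aceleración: a(t) = -40·cos(2·t). Tomando d/dt de a(t), encontramos j(t) = 80·sin(2·t). Usando j(t) = 80·sin(2·t) y sustituyendo t = 1.1076329263654388, encontramos j = 63.9534859738022.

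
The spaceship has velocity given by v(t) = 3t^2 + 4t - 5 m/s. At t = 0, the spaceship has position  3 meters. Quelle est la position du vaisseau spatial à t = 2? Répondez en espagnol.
Partiendo de la velocidad v(t) = 3·t^2 + 4·t - 5, tomamos 1 integral. Tomando ∫v(t)dt y aplicando x(0) = 3, encontramos x(t) = t^3 + 2·t^2 - 5·t + 3. De la ecuación de la posición x(t) = t^3 + 2·t^2 - 5·t + 3, sustituimos t = 2 para obtener x = 9.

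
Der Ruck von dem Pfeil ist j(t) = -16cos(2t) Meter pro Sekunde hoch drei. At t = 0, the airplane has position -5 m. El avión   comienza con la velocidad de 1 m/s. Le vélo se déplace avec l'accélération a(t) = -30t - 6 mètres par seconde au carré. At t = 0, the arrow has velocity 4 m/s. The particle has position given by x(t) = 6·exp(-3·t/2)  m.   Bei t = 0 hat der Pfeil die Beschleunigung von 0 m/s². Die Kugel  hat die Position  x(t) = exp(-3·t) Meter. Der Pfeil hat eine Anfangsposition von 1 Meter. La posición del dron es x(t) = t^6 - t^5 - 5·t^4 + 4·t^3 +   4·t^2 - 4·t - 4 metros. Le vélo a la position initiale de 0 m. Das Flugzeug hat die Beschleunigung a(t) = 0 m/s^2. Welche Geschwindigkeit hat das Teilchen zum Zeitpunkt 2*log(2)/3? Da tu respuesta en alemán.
Wir müssen unsere Gleichung für die Position x(t) = 6·exp(-3·t/2) 1-mal ableiten. Mit d/dt von x(t) finden wir v(t) = -9·exp(-3·t/2). Mit v(t) = -9·exp(-3·t/2) und Einsetzen von t = 2*log(2)/3, finden wir v = -9/2.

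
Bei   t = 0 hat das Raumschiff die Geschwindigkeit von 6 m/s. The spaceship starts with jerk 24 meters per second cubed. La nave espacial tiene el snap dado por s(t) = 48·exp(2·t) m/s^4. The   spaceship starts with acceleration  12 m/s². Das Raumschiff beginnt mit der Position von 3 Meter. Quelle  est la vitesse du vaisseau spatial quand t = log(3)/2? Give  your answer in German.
Wir müssen die Stammfunktion unserer Gleichung für den Snap s(t) = 48·exp(2·t) 3-mal finden. Die Stammfunktion von dem Snap ist der Ruck. Mit j(0) = 24 erhalten wir j(t) = 24·exp(2·t). Mit ∫j(t)dt und Anwendung von a(0) = 12, finden wir a(t) = 12·exp(2·t). Das Integral von der Beschleunigung, mit v(0) = 6, ergibt die Geschwindigkeit: v(t) = 6·exp(2·t). Aus der Gleichung für die Geschwindigkeit v(t) = 6·exp(2·t), setzen wir t = log(3)/2 ein und erhalten v = 18.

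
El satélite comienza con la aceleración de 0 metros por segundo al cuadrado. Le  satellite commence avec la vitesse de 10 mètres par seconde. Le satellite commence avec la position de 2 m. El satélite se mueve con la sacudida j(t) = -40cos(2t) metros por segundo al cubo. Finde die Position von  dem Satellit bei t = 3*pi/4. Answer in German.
Ausgehend von dem Ruck j(t) = -40·cos(2·t), nehmen wir 3 Stammfunktionen. Die Stammfunktion von dem Ruck ist die Beschleunigung. Mit a(0) = 0 erhalten wir a(t) = -20·sin(2·t). Mit ∫a(t)dt und Anwendung von v(0) = 10, finden wir v(t) = 10·cos(2·t). Die Stammfunktion von der Geschwindigkeit, mit x(0) = 2, ergibt die Position: x(t) = 5·sin(2·t) + 2. Mit x(t) = 5·sin(2·t) + 2 und Einsetzen von t = 3*pi/4, finden wir x = -3.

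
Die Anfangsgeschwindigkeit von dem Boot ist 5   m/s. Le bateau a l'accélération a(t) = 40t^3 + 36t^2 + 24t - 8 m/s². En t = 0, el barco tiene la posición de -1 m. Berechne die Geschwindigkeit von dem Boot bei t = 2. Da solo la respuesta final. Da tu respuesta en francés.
La vitesse à t = 2 est v = 293.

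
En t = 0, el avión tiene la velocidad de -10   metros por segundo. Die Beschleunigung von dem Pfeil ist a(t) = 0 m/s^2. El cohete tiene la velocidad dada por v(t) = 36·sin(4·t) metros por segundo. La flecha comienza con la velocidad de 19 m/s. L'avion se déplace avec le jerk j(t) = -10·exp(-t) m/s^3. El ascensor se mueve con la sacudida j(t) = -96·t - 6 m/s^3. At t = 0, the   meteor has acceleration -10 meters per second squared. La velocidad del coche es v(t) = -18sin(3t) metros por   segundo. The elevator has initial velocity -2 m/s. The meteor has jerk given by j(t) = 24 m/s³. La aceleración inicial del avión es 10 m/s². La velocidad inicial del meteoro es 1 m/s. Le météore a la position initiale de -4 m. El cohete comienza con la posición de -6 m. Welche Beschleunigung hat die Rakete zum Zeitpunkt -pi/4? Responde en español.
Para resolver esto, necesitamos tomar 1 derivada de nuestra ecuación de la velocidad v(t) = 36·sin(4·t). La derivada de la velocidad da la aceleración: a(t) = 144·cos(4·t). De la ecuación de la aceleración a(t) = 144·cos(4·t), sustituimos t = -pi/4 para obtener a = -144.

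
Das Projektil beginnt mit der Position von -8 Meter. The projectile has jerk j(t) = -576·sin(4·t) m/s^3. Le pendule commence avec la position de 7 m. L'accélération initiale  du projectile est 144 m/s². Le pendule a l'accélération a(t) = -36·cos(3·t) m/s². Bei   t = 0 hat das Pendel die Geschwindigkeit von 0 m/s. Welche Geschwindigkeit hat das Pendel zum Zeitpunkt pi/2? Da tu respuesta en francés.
En partant de l'accélération a(t) = -36·cos(3·t), nous prenons 1 intégrale. En intégrant l'accélération et en utilisant la condition initiale v(0) = 0, nous obtenons v(t) = -12·sin(3·t). Nous avons la vitesse v(t) = -12·sin(3·t). En substituant t = pi/2: v(pi/2) = 12.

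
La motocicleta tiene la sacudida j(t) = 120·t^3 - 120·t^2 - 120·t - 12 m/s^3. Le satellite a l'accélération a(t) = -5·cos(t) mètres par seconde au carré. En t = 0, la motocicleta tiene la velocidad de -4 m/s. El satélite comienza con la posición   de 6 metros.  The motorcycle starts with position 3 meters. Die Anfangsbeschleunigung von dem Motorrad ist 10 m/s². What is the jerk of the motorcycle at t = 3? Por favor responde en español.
Usando j(t) = 120·t^3 - 120·t^2 - 120·t - 12 y sustituyendo t = 3, encontramos j = 1788.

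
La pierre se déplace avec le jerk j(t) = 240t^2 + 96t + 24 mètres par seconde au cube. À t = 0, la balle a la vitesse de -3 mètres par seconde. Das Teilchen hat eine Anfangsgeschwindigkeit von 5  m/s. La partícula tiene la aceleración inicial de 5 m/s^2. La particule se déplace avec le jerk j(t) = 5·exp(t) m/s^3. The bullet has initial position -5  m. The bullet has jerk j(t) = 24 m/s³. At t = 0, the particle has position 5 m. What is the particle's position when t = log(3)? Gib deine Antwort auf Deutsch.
Wir müssen unsere Gleichung für den Ruck j(t) = 5·exp(t) 3-mal integrieren. Das Integral von dem Ruck ist die Beschleunigung. Mit a(0) = 5 erhalten wir a(t) = 5·exp(t). Das Integral von der Beschleunigung, mit v(0) = 5, ergibt die Geschwindigkeit: v(t) = 5·exp(t). Mit ∫v(t)dt und Anwendung von x(0) = 5, finden wir x(t) = 5·exp(t). Mit x(t) = 5·exp(t) und Einsetzen von t = log(3), finden wir x = 15.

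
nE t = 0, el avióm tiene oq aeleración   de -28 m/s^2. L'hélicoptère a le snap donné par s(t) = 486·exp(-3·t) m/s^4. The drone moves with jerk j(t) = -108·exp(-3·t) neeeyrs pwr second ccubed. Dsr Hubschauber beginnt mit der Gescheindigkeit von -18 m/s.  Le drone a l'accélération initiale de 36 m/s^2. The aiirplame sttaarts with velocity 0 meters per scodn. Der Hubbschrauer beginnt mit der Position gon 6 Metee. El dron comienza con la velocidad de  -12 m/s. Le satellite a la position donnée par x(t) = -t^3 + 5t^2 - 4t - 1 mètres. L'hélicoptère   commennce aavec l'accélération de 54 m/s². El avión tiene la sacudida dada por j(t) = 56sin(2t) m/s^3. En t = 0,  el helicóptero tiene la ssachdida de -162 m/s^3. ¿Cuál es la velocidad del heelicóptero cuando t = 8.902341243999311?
Debemos encontrar la integral de nuestra ecuación del snap s(t) = 486·exp(-3·t) 3 veces. Tomando ∫s(t)dt y aplicando j(0) = -162, encontramos j(t) = -162·exp(-3·t). La integral de la sacudida es la aceleración. Usando a(0) = 54, obtenemos a(t) = 54·exp(-3·t). Tomando ∫a(t)dt y aplicando v(0) = -18, encontramos v(t) = -18·exp(-3·t). Usando v(t) = -18·exp(-3·t) y sustituyendo t = 8.902341243999311, encontramos v = -4.53481391129772E-11.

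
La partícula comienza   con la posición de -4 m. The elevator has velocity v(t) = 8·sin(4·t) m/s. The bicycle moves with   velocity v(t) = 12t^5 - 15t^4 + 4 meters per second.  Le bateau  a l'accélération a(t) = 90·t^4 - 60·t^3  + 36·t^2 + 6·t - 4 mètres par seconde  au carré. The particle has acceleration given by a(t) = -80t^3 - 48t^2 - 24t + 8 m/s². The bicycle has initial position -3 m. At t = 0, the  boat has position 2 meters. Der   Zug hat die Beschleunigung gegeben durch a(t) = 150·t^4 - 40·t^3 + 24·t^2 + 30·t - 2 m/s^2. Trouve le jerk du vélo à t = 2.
Nous devons dériver notre équation de la vitesse v(t) = 12·t^5 - 15·t^4 + 4 2 fois. La dérivée de la vitesse donne l'accélération: a(t) = 60·t^4 - 60·t^3. La dérivée de l'accélération donne le jerk: j(t) = 240·t^3 - 180·t^2. En utilisant j(t) = 240·t^3 - 180·t^2 et en substituant t = 2, nous trouvons j = 1200.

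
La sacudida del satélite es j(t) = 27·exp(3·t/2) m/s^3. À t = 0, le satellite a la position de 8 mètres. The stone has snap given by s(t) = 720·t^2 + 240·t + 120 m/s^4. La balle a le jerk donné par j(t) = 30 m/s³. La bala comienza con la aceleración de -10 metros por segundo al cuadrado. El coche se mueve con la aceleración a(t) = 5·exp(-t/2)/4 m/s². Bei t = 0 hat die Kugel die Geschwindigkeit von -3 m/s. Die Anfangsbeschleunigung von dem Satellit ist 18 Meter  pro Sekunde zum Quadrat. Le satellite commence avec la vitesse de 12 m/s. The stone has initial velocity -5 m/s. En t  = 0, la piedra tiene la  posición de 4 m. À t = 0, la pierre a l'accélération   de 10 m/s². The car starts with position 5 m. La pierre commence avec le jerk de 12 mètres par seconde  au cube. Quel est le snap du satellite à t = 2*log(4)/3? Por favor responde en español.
Partiendo de la sacudida j(t) = 27·exp(3·t/2), tomamos 1 derivada. Tomando d/dt de j(t), encontramos s(t) = 81·exp(3·t/2)/2. Tenemos el snap s(t) = 81·exp(3·t/2)/2. Sustituyendo t = 2*log(4)/3: s(2*log(4)/3) = 162.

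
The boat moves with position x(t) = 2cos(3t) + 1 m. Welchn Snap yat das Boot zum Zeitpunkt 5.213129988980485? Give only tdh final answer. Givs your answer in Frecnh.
Le snap à t = 5.213129988980485 est s = -161.619263123430.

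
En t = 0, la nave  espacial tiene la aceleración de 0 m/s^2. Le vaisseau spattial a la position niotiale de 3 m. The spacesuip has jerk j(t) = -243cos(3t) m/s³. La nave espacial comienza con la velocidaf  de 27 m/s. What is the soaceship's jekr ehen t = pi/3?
From the given jerk equation j(t) = -243·cos(3·t), we substitute t = pi/3 to get j = 243.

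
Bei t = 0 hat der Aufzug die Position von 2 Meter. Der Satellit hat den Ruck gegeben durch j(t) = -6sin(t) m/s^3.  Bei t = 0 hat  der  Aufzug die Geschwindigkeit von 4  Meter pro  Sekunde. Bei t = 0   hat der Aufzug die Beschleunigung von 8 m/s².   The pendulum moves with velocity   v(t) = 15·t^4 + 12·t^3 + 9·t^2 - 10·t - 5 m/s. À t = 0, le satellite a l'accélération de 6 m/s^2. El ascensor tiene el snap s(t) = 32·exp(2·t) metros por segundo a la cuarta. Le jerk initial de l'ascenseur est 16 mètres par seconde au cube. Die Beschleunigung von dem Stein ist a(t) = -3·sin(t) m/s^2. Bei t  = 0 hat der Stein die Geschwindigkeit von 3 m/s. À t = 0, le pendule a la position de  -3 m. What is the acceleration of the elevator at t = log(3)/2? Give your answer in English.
We need to integrate our snap equation s(t) = 32·exp(2·t) 2 times. The antiderivative of snap, with j(0) = 16, gives jerk: j(t) = 16·exp(2·t). Integrating jerk and using the initial condition a(0) = 8, we get a(t) = 8·exp(2·t). We have acceleration a(t) = 8·exp(2·t). Substituting t = log(3)/2: a(log(3)/2) = 24.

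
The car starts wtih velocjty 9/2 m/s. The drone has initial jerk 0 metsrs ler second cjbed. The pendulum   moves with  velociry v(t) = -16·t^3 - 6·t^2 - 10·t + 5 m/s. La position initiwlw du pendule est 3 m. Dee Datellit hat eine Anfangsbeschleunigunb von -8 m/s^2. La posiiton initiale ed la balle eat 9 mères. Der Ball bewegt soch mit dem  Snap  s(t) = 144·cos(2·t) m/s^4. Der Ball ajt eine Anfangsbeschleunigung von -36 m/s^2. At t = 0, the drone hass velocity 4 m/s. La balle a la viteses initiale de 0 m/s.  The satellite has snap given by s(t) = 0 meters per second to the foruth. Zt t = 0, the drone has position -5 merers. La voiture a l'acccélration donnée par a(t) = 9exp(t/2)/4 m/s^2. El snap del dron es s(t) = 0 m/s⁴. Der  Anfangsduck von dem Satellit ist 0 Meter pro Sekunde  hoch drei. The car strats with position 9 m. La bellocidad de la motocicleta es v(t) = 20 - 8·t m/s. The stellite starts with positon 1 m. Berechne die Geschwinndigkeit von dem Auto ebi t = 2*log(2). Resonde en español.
Necesitamos integrar nuestra ecuación de la aceleración a(t) = 9·exp(t/2)/4 1 vez. Tomando ∫a(t)dt y aplicando v(0) = 9/2, encontramos v(t) = 9·exp(t/2)/2. De la ecuación de la velocidad v(t) = 9·exp(t/2)/2, sustituimos t = 2*log(2) para obtener v = 9.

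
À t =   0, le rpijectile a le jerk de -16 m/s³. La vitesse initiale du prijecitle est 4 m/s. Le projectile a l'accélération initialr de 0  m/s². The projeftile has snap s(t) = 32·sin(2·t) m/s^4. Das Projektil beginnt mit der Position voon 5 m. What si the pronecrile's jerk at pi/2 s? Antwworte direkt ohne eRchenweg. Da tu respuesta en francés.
j(pi/2) = 16.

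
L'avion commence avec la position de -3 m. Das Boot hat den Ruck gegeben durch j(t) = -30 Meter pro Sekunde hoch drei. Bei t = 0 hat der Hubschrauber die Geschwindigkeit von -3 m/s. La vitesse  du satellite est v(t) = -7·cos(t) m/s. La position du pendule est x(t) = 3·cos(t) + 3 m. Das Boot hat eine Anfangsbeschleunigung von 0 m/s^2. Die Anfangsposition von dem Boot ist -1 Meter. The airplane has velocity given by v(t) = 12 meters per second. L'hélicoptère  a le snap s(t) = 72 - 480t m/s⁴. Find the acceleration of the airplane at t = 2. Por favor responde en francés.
Pour résoudre ceci, nous devons prendre 1 dérivée de notre équation de la vitesse v(t) = 12. La dérivée de la vitesse donne l'accélération: a(t) = 0. En utilisant a(t) = 0 et en substituant t = 2, nous trouvons a = 0.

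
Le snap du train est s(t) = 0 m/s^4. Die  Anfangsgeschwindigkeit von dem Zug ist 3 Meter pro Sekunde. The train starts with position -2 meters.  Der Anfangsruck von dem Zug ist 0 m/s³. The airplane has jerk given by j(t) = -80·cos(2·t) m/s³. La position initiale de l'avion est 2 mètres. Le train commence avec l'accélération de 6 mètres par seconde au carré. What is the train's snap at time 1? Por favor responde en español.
De la ecuación del snap s(t) = 0, sustituimos t = 1 para obtener s = 0.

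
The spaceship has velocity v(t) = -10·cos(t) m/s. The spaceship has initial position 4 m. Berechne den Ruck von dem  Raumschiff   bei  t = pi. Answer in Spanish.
Debemos derivar nuestra ecuación de la velocidad v(t) = -10·cos(t) 2 veces. Derivando la velocidad, obtenemos la aceleración: a(t) = 10·sin(t). Tomando d/dt de a(t), encontramos j(t) = 10·cos(t). Tenemos la sacudida j(t) = 10·cos(t). Sustituyendo t = pi: j(pi) = -10.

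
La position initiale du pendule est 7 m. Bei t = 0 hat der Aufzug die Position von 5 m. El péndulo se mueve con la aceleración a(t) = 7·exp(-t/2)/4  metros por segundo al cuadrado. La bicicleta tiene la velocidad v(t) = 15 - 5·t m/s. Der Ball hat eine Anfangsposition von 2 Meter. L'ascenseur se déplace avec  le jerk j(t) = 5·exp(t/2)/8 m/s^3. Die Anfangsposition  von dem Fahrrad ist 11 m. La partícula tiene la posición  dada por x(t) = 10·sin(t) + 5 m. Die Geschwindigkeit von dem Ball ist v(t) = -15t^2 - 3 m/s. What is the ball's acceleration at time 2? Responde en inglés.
To solve this, we need to take 1 derivative of our velocity equation v(t) = -15·t^2 - 3. Differentiating velocity, we get acceleration: a(t) = -30·t. We have acceleration a(t) = -30·t. Substituting t = 2: a(2) = -60.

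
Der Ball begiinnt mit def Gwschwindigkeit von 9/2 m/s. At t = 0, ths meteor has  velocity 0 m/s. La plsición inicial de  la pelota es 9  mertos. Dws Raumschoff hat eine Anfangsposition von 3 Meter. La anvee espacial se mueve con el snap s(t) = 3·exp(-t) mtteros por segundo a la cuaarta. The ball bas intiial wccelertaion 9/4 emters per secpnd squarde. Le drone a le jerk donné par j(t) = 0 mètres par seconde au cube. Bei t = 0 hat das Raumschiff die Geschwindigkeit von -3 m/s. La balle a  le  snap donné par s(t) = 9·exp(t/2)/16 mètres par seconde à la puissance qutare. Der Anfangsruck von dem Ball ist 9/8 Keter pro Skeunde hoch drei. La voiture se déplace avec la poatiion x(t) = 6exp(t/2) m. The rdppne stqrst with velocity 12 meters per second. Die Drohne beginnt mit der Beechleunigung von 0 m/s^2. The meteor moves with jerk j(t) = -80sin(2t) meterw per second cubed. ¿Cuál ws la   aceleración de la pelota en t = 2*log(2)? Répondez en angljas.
To find the answer, we compute 2 antiderivatives of s(t) = 9·exp(t/2)/16. Finding the integral of s(t) and using j(0) = 9/8: j(t) = 9·exp(t/2)/8. Taking ∫j(t)dt and applying a(0) = 9/4, we find a(t) = 9·exp(t/2)/4. Using a(t) = 9·exp(t/2)/4 and substituting t = 2*log(2), we find a = 9/2.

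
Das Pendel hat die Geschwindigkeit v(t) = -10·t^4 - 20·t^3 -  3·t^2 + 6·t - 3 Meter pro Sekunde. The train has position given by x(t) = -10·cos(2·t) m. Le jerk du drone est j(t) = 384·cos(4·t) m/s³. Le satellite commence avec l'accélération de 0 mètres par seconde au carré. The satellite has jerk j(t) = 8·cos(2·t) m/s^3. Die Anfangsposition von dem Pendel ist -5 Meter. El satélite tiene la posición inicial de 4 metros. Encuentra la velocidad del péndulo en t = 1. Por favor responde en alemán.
Wir haben die Geschwindigkeit v(t) = -10·t^4 - 20·t^3 - 3·t^2 + 6·t - 3. Durch Einsetzen von t = 1: v(1) = -30.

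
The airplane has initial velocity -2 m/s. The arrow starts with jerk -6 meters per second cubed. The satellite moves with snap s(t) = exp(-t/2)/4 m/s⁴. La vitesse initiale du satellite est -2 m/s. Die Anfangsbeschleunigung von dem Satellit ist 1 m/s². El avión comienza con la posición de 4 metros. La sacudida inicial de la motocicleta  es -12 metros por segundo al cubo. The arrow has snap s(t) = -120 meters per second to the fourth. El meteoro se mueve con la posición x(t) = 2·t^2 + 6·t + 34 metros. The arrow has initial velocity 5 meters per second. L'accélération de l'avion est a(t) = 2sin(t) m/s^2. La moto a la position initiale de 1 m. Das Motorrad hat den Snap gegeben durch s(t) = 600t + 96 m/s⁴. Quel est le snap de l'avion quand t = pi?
Nous devons dériver notre équation de l'accélération a(t) = 2·sin(t) 2 fois. La dérivée de l'accélération donne le jerk: j(t) = 2·cos(t). En dérivant le jerk, nous obtenons le snap: s(t) = -2·sin(t). De l'équation du snap s(t) = -2·sin(t), nous substituons t = pi pour obtenir s = 0.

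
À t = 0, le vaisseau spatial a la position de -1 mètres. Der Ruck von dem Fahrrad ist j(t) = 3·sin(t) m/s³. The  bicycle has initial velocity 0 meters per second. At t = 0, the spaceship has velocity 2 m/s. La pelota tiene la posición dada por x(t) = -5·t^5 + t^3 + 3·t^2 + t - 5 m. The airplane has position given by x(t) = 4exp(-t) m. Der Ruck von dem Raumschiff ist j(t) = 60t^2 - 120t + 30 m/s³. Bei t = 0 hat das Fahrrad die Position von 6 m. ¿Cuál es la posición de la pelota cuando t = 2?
Tenemos la posición x(t) = -5·t^5 + t^3 + 3·t^2 + t - 5. Sustituyendo t = 2: x(2) = -143.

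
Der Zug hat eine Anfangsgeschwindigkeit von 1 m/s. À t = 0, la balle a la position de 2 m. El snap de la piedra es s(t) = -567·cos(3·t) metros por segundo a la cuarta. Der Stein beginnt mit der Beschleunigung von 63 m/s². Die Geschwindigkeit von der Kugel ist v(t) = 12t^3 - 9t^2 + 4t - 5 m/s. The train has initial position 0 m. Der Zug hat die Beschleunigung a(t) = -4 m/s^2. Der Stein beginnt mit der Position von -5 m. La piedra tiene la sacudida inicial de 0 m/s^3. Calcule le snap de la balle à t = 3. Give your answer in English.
We must differentiate our velocity equation v(t) = 12·t^3 - 9·t^2 + 4·t - 5 3 times. Taking d/dt of v(t), we find a(t) = 36·t^2 - 18·t + 4. Differentiating acceleration, we get jerk: j(t) = 72·t - 18. Taking d/dt of j(t), we find s(t) = 72. We have snap s(t) = 72. Substituting t = 3: s(3) = 72.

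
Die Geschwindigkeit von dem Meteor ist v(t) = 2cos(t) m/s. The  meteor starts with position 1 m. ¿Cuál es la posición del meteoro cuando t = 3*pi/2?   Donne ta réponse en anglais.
We need to integrate our velocity equation v(t) = 2·cos(t) 1 time. The antiderivative of velocity is position. Using x(0) = 1, we get x(t) = 2·sin(t) + 1. We have position x(t) = 2·sin(t) + 1. Substituting t = 3*pi/2: x(3*pi/2) = -1.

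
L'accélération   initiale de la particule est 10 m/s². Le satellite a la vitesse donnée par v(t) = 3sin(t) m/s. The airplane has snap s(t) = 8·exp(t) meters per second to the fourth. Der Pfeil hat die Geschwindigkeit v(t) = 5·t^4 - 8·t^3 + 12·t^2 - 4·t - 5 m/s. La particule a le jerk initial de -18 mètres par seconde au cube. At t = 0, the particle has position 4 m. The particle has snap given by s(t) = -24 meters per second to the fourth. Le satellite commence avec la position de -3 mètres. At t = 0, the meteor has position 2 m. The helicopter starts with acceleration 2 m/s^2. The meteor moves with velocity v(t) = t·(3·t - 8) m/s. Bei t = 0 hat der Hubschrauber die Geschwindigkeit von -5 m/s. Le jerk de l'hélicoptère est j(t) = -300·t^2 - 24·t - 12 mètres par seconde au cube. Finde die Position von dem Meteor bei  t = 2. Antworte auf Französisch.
Nous devons trouver la primitive de notre équation de la vitesse v(t) = t·(3·t - 8) 1 fois. En intégrant la vitesse et en utilisant la condition initiale x(0) = 2, nous obtenons x(t) = t^3 - 4·t^2 + 2. En utilisant x(t) = t^3 - 4·t^2 + 2 et en substituant t = 2, nous trouvons x = -6.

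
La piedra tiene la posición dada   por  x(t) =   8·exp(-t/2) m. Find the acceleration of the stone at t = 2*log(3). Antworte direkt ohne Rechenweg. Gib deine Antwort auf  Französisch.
L'accélération à t = 2*log(3) est a = 2/3.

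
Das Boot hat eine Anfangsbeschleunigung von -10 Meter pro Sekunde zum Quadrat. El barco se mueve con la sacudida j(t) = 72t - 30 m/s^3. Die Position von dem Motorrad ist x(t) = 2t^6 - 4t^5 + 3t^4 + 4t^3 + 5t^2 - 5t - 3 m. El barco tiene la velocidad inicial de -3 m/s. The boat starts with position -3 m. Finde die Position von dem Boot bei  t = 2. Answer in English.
Starting from jerk j(t) = 72·t - 30, we take 3 antiderivatives. Integrating jerk and using the initial condition a(0) = -10, we get a(t) = 36·t^2 - 30·t - 10. Finding the integral of a(t) and using v(0) = -3: v(t) = 12·t^3 - 15·t^2 - 10·t - 3. Taking ∫v(t)dt and applying x(0) = -3, we find x(t) = 3·t^4 - 5·t^3 - 5·t^2 - 3·t - 3. Using x(t) = 3·t^4 - 5·t^3 - 5·t^2 - 3·t - 3 and substituting t = 2, we find x = -21.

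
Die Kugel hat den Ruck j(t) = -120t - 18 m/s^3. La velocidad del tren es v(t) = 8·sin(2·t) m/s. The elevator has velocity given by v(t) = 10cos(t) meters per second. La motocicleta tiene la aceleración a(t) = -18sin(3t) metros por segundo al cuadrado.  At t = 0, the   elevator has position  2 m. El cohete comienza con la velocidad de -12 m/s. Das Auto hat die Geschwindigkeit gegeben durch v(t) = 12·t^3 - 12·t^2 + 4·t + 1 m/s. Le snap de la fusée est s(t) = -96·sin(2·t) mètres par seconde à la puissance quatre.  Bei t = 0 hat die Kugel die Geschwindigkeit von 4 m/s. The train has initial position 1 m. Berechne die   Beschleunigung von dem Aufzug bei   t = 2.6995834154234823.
Um dies zu lösen, müssen wir 1 Ableitung unserer Gleichung für die Geschwindigkeit v(t) = 10·cos(t) nehmen. Die Ableitung von der Geschwindigkeit ergibt die Beschleunigung: a(t) = -10·sin(t). Mit a(t) = -10·sin(t) und Einsetzen von t = 2.6995834154234823, finden wir a = -4.27756465649029.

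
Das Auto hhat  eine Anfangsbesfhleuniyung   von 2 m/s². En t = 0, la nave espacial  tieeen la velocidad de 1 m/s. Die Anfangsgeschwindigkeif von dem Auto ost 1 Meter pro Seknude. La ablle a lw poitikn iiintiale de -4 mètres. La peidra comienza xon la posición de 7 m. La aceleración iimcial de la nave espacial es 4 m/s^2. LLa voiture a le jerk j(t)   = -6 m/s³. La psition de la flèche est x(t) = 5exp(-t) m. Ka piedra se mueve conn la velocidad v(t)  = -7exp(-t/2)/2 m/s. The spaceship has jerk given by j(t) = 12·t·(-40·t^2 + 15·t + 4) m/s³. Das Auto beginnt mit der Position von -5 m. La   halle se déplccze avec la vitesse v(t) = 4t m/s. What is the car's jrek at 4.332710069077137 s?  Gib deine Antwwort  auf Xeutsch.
Aus der Gleichung für den Ruck j(t) = -6, setzen wir t = 4.332710069077137 ein und erhalten j = -6.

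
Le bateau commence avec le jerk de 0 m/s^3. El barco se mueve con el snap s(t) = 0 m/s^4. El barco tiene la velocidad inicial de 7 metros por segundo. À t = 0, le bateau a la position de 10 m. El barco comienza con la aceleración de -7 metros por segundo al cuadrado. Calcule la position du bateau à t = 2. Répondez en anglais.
We need to integrate our snap equation s(t) = 0 4 times. The integral of snap, with j(0) = 0, gives jerk: j(t) = 0. The integral of jerk is acceleration. Using a(0) = -7, we get a(t) = -7. The integral of acceleration is velocity. Using v(0) = 7, we get v(t) = 7 - 7·t. Taking ∫v(t)dt and applying x(0) = 10, we find x(t) = -7·t^2/2 + 7·t + 10. Using x(t) = -7·t^2/2 + 7·t + 10 and substituting t = 2, we find x = 10.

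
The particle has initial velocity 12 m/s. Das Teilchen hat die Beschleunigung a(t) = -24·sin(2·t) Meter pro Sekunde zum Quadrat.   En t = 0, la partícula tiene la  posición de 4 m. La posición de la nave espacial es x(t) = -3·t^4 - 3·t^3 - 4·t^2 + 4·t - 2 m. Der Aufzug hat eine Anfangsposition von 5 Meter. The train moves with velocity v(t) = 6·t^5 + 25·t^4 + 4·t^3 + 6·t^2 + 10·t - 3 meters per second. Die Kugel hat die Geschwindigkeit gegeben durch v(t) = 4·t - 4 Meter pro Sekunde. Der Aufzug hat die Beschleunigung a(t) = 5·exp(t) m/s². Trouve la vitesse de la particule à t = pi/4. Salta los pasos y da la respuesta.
La vitesse à t = pi/4 est v = 0.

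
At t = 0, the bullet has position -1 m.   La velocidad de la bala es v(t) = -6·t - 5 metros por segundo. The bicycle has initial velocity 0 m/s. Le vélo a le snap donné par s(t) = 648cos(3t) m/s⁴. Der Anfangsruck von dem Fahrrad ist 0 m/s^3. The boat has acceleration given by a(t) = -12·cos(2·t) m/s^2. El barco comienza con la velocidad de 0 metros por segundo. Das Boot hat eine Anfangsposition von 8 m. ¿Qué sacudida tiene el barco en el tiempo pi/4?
Para resolver esto, necesitamos tomar 1 derivada de nuestra ecuación de la aceleración a(t) = -12·cos(2·t). La derivada de la aceleración da la sacudida: j(t) = 24·sin(2·t). De la ecuación de la sacudida j(t) = 24·sin(2·t), sustituimos t = pi/4 para obtener j = 24.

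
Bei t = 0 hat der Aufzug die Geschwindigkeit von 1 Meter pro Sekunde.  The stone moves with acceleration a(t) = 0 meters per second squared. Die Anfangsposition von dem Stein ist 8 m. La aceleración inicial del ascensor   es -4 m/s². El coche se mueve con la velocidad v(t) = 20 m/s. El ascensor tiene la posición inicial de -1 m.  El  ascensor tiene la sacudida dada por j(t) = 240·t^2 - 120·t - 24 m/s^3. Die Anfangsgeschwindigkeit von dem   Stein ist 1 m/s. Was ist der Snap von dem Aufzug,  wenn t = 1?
Wir müssen unsere Gleichung für den Ruck j(t) = 240·t^2 - 120·t - 24 1-mal ableiten. Durch Ableiten von dem Ruck erhalten wir den Snap: s(t) = 480·t - 120. Mit s(t) = 480·t - 120 und Einsetzen von t = 1, finden wir s = 360.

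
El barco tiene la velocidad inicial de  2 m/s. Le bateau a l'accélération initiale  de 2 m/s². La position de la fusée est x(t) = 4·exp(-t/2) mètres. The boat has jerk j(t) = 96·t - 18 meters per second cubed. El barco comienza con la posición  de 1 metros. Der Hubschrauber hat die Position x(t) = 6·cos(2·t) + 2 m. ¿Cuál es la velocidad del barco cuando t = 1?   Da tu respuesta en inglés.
To find the answer, we compute 2 antiderivatives of j(t) = 96·t - 18. The integral of jerk is acceleration. Using a(0) = 2, we get a(t) = 48·t^2 - 18·t + 2. The antiderivative of acceleration is velocity. Using v(0) = 2, we get v(t) = 16·t^3 - 9·t^2 + 2·t + 2. Using v(t) = 16·t^3 - 9·t^2 + 2·t + 2 and substituting t = 1, we find v = 11.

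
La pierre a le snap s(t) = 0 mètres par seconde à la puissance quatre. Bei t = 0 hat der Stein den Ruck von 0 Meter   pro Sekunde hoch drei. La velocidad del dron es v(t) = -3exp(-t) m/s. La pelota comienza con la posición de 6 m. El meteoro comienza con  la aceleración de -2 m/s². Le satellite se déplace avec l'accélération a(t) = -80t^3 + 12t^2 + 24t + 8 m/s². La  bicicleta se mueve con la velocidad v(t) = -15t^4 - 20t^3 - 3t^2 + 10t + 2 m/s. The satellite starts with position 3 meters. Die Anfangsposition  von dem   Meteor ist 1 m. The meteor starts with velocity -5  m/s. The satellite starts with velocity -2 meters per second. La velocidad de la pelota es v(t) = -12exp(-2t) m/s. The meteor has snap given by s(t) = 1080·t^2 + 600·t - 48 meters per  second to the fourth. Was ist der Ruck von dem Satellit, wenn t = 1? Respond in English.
Starting from acceleration a(t) = -80·t^3 + 12·t^2 + 24·t + 8, we take 1 derivative. The derivative of acceleration gives jerk: j(t) = -240·t^2 + 24·t + 24. Using j(t) = -240·t^2 + 24·t + 24 and substituting t = 1, we find j = -192.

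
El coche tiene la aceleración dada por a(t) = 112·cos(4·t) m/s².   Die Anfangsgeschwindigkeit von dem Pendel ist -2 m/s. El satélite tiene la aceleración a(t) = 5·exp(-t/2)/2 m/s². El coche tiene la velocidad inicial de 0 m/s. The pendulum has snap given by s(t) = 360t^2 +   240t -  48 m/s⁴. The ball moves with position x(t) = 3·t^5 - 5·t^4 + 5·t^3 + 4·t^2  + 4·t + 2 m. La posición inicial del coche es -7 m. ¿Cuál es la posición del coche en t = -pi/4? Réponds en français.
Nous devons trouver la primitive de notre équation de l'accélération a(t) = 112·cos(4·t) 2 fois. En prenant ∫a(t)dt et en appliquant v(0) = 0, nous trouvons v(t) = 28·sin(4·t). L'intégrale de la vitesse, avec x(0) = -7, donne la position: x(t) = -7·cos(4·t). En utilisant x(t) = -7·cos(4·t) et en substituant t = -pi/4, nous trouvons x = 7.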